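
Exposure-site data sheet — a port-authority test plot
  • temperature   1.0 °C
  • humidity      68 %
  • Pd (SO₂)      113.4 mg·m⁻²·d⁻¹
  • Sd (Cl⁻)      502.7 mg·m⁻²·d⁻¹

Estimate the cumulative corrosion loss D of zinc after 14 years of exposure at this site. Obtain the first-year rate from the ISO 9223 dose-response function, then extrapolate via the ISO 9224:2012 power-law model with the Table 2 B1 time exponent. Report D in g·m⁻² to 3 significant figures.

D(14) = 172 g·m⁻²

zinc: f(T) = +0.038·(T−10) [T≤10 °C] = -0.3420
  SO₂ term: 0.0129·113.4^0.44·exp(0.046·68-0.3420) = 1.677
  Sd branch = 0.0175·Sd^0.57·e^(0.008·RH+0.085·T) = 1.138 μm/a
  sum: 1.677 + 1.138 → r_corr = 2.815 μm/a
ISO 9224: D(t) = r_corr · t^b with b = 0.813 (zinc, B1)
  D(14) = 2.815 × 14^0.813 = 2.815 × 8.547 = 24.06 μm
  Mass loss = 24.06 μm × 7.14 g/cm³ = 171.8 g·m⁻²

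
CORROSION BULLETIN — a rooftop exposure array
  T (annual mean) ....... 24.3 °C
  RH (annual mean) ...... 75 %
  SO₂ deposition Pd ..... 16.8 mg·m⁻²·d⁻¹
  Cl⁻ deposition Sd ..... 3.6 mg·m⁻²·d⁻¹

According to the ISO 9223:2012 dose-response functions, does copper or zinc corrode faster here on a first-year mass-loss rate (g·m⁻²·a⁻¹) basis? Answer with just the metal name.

copper

copper: temperature factor f = -0.080·(14.3) = -1.1440
  SO₂ term: 0.0053·16.8^0.26·exp(0.059·75-1.1440) = 0.2936
  Sd branch = 0.01025·Sd^0.27·e^(0.036·RH+0.049·T) = 0.709 μm/a
  r_corr = 0.2936 + 0.709 = 1.003 μm/a
  mass loss = 1.003 μm/a × 8.96 g/cm³ = 8.983 g·m⁻²·a⁻¹
zinc: T>10 °C ⇒ hinge -0.071·(24.3−10) = -1.0153
  SO₂ term: 0.0129·16.8^0.44·exp(0.046·75-1.0153) = 0.5095
  Sd branch = 0.0175·Sd^0.57·e^(0.008·RH+0.085·T) = 0.5221 μm/a
  sum: 0.5095 + 0.5221 → r_corr = 1.032 μm/a
  mass loss = 1.032 μm/a × 7.14 g/cm³ = 7.365 g·m⁻²·a⁻¹
Ordering by g·m⁻²·a⁻¹: copper (8.98) > zinc (7.37)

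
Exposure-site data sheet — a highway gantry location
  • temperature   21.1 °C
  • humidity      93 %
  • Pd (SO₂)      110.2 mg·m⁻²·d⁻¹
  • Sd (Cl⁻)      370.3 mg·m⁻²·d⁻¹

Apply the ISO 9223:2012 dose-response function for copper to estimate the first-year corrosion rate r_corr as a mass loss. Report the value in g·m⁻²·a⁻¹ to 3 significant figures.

r_corr = 52.3 g·m⁻²·a⁻¹

copper: T>10 °C ⇒ hinge -0.080·(21.1−10) = -0.8880
  SO₂ term: 0.0053·110.2^0.26·exp(0.059·93-0.8880) = 1.789
  Sd branch = 0.01025·Sd^0.27·e^(0.036·RH+0.049·T) = 4.048 μm/a
  sum: 1.789 + 4.048 → r_corr = 5.837 μm/a
Convert to mass loss: 5.837 μm/a × 8.96 g/cm³ = 52.3 g·m⁻²·a⁻¹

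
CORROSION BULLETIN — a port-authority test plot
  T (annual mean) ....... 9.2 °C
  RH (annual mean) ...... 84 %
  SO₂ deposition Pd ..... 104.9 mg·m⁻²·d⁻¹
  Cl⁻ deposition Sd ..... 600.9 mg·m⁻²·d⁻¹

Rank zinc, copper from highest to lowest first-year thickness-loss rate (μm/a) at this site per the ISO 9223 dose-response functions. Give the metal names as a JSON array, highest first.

zinc: T≤10 °C ⇒ hinge +0.038·(9.2−10) = -0.0304
  SO₂ term: 0.0129·104.9^0.44·exp(0.046·84-0.0304) = 4.62
  Sd branch = 0.0175·Sd^0.57·e^(0.008·RH+0.085·T) = 2.874 μm/a
  r_corr = 4.62 + 2.874 = 7.494 μm/a
copper: f(T) = +0.126·(T−10) [T≤10 °C] = -0.1008
  Pd branch = 0.0053·Pd^0.26·e^(0.059·RH+f) = 2.282 μm/a
  Cl⁻ term: 0.01025·600.9^0.27·exp(0.036·84+0.049·9.2) = 1.862
  r_corr = 2.282 + 1.862 = 4.144 μm/a
Ordering by μm/a: zinc (7.49) > copper (4.14)

["zinc", "copper"]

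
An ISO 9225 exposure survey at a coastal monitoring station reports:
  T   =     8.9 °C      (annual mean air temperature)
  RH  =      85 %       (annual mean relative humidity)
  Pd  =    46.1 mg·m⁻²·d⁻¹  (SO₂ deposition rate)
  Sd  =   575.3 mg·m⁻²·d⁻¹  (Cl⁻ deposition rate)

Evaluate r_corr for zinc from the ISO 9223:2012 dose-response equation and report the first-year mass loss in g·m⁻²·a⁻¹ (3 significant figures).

zinc: temperature factor f = +0.038·(-1.1) = -0.0418
  Pd branch = 0.0129·Pd^0.44·e^(0.046·RH+f) = 3.331 μm/a
  Sd branch = 0.0175·Sd^0.57·e^(0.008·RH+0.085·T) = 2.754 μm/a
  sum: 3.331 + 2.754 → r_corr = 6.085 μm/a
Convert to mass loss: 6.085 μm/a × 7.14 g/cm³ = 43.45 g·m⁻²·a⁻¹

r_corr = 43.4 g·m⁻²·a⁻¹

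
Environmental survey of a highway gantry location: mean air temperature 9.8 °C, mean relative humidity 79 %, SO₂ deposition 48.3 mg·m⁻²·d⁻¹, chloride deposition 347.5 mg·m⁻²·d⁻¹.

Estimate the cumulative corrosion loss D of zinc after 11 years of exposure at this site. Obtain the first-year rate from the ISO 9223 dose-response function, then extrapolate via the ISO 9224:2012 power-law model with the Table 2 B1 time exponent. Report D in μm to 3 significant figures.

zinc: temperature factor f = +0.038·(-0.2) = -0.0076
  Pd branch = 0.0129·Pd^0.44·e^(0.046·RH+f) = 2.67 μm/a
  Sd branch = 0.0175·Sd^0.57·e^(0.008·RH+0.085·T) = 2.126 μm/a
  sum: 2.67 + 2.126 → r_corr = 4.796 μm/a
Power-law: D(11) = r_corr · 11^0.813
  D(11) = 4.796 × 11^0.813 = 4.796 × 7.025 = 33.69 μm

D(11) = 33.7 μm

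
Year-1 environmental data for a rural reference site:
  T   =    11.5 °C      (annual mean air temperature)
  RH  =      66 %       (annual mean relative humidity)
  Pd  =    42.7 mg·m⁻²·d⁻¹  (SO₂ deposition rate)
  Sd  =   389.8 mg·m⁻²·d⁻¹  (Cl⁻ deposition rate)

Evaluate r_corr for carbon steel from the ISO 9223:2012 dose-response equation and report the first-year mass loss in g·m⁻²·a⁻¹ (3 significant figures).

carbon steel: f(T) = -0.054·(T−10) [T>10 °C] = -0.0810
  sulphur-dioxide contribution → 43.04 μm/a
  chloride contribution → 57.62 μm/a
  ⇒ r_corr(carbon steel) = 100.7 μm/a
Convert to mass loss: 100.7 μm/a × 7.85 g/cm³ = 790.2 g·m⁻²·a⁻¹

r_corr = 790 g·m⁻²·a⁻¹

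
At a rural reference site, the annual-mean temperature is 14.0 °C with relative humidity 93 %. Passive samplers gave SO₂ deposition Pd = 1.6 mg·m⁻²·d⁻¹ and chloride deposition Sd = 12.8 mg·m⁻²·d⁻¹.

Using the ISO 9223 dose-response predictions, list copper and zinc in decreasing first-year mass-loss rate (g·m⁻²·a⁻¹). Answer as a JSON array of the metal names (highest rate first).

copper: T>10 °C ⇒ hinge -0.080·(14.0−10) = -0.3200
  SO₂ term: 0.0053·1.6^0.26·exp(0.059·93-0.3200) = 1.05
  Sd branch = 0.01025·Sd^0.27·e^(0.036·RH+0.049·T) = 1.152 μm/a
  sum: 1.05 + 1.152 → r_corr = 2.203 μm/a
  mass loss = 2.203 μm/a × 8.96 g/cm³ = 19.74 g·m⁻²·a⁻¹
zinc: T>10 °C ⇒ hinge -0.071·(14.0−10) = -0.2840
  SO₂ term: 0.0129·1.6^0.44·exp(0.046·93-0.2840) = 0.8609
  Sd branch = 0.0175·Sd^0.57·e^(0.008·RH+0.085·T) = 0.5177 μm/a
  r_corr = 0.8609 + 0.5177 = 1.379 μm/a
  mass loss = 1.379 μm/a × 7.14 g/cm³ = 9.843 g·m⁻²·a⁻¹
Ordering by g·m⁻²·a⁻¹: copper (19.7) > zinc (9.84)

["copper", "zinc"]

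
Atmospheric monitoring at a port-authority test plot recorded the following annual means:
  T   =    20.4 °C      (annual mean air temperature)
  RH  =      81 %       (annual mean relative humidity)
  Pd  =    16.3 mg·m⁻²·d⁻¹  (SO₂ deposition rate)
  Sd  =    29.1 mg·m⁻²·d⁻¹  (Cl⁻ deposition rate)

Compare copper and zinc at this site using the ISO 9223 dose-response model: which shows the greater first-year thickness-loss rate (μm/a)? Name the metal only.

copper: T>10 °C ⇒ hinge -0.080·(20.4−10) = -0.8320
  SO₂ term: 0.0053·16.3^0.26·exp(0.059·81-0.8320) = 0.567
  Cl⁻ term: 0.01025·29.1^0.27·exp(0.036·81+0.049·20.4) = 1.278
  r_corr = 0.567 + 1.278 = 1.845 μm/a
zinc: T>10 °C ⇒ hinge -0.071·(20.4−10) = -0.7384
  SO₂ term: 0.0129·16.3^0.44·exp(0.046·81-0.7384) = 0.8739
  Cl⁻ term: 0.0175·29.1^0.57·exp(0.008·81+0.085·20.4) = 1.294
  r_corr = 0.8739 + 1.294 = 2.168 μm/a
Ordering by μm/a: zinc (2.17) > copper (1.84)

zinc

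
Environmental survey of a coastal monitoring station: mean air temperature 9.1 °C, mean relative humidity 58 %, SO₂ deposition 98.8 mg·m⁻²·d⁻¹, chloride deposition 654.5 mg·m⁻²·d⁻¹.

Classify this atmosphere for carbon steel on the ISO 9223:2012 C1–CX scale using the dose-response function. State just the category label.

C5

carbon steel: T≤10 °C ⇒ hinge +0.150·(9.1−10) = -0.1350
  sulphur-dioxide contribution → 53.75 μm/a
  chloride contribution → 55.44 μm/a
  total first-year rate 109.2 μm/a
109 μm/a falls in (80, 200] for carbon steel → category C5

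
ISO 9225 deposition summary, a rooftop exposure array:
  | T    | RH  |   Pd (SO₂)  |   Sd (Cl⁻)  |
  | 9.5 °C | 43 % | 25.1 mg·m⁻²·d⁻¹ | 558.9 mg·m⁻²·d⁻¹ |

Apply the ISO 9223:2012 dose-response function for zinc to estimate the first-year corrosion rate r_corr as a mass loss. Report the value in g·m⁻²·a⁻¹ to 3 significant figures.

zinc: f(T) = +0.038·(T−10) [T≤10 °C] = -0.0190
  Pd branch = 0.0129·Pd^0.44·e^(0.046·RH+f) = 0.3778 μm/a
  Cl⁻ term: 0.0175·558.9^0.57·exp(0.008·43+0.085·9.5) = 2.038
  sum: 0.3778 + 2.038 → r_corr = 2.415 μm/a
Convert to mass loss: 2.415 μm/a × 7.14 g/cm³ = 17.25 g·m⁻²·a⁻¹

r_corr = 17.2 g·m⁻²·a⁻¹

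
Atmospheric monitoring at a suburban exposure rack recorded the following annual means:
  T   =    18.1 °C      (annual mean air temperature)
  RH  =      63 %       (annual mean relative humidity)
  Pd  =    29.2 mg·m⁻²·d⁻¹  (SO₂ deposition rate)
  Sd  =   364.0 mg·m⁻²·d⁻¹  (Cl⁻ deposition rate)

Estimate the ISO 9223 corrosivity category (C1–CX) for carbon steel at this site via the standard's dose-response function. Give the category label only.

C5

carbon steel: T>10 °C ⇒ hinge -0.054·(18.1−10) = -0.4374
  Pd branch = 1.77·Pd^0.52·e^(0.02·RH+f) = 23.29 μm/a
  Cl⁻ term: 0.102·364.0^0.62·exp(0.033·63+0.04·18.1) = 65.13
  r_corr = 23.29 + 65.13 = 88.43 μm/a
Category bounds: 80…200 μm/a bracket r_corr ⇒ C5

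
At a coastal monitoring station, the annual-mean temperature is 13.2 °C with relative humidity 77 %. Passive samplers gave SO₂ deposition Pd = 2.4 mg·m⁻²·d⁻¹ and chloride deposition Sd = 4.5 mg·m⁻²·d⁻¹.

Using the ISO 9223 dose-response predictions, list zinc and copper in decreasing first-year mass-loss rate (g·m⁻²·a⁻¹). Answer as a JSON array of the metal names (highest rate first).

zinc: T>10 °C ⇒ hinge -0.071·(13.2−10) = -0.2272
  SO₂ term: 0.0129·2.4^0.44·exp(0.046·77-0.2272) = 0.5218
  Cl⁻ term: 0.0175·4.5^0.57·exp(0.008·77+0.085·13.2) = 0.2345
  r_corr = 0.5218 + 0.2345 = 0.7563 μm/a
  mass loss = 0.7563 μm/a × 7.14 g/cm³ = 5.4 g·m⁻²·a⁻¹
copper: T>10 °C ⇒ hinge -0.080·(13.2−10) = -0.2560
  Pd branch = 0.0053·Pd^0.26·e^(0.059·RH+f) = 0.4841 μm/a
  Cl⁻ term: 0.01025·4.5^0.27·exp(0.036·77+0.049·13.2) = 0.4697
  sum: 0.4841 + 0.4697 → r_corr = 0.9539 μm/a
  mass loss = 0.9539 μm/a × 8.96 g/cm³ = 8.547 g·m⁻²·a⁻¹
Ordering by g·m⁻²·a⁻¹: copper (8.55) > zinc (5.4)

["copper", "zinc"]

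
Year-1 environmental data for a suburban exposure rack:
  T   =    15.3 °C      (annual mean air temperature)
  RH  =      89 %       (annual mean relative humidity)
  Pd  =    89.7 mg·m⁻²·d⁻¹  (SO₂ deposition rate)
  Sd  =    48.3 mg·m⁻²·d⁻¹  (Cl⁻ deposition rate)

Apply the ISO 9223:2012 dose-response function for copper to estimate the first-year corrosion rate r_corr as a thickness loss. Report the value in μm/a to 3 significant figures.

copper: temperature factor f = -0.080·(5.3) = -0.4240
  SO₂ term: 0.0053·89.7^0.26·exp(0.059·89-0.4240) = 2.13
  Cl⁻ term: 0.01025·48.3^0.27·exp(0.036·89+0.049·15.3) = 1.522
  sum: 2.13 + 1.522 → r_corr = 3.652 μm/a

r_corr = 3.65 μm/a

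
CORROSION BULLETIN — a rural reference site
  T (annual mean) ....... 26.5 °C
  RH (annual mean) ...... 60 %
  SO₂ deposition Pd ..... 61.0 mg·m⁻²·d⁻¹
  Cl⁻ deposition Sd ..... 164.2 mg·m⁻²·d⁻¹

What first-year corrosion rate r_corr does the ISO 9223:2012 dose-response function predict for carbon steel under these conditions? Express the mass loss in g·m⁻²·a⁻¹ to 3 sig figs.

r_corr = 556 g·m⁻²·a⁻¹

carbon steel: f(T) = -0.054·(T−10) [T>10 °C] = -0.8910
  Pd branch = 1.77·Pd^0.52·e^(0.02·RH+f) = 20.44 μm/a
  Sd branch = 0.102·Sd^0.62·e^(0.033·RH+0.04·T) = 50.39 μm/a
  r_corr = 20.44 + 50.39 = 70.84 μm/a
Convert to mass loss: 70.84 μm/a × 7.85 g/cm³ = 556.1 g·m⁻²·a⁻¹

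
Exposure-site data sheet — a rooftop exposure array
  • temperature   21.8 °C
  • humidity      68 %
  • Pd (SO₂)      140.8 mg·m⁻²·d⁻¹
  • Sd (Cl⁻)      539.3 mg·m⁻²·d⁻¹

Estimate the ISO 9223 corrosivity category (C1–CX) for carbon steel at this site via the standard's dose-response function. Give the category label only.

C5

carbon steel: f(T) = -0.054·(T−10) [T>10 °C] = -0.6372
  sulphur-dioxide contribution → 47.77 μm/a
  chloride contribution → 113.7 μm/a
  ⇒ r_corr(carbon steel) = 161.4 μm/a
ISO 9223 Table 2 (carbon steel): 80 < 161 ≤ 200 μm/a ⇒ C5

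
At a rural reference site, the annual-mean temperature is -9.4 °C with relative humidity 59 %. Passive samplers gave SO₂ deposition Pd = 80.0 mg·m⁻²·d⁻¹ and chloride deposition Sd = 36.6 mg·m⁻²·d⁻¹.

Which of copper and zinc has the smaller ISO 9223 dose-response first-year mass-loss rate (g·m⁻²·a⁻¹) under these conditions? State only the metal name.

copper

copper: T≤10 °C ⇒ hinge +0.126·(-9.4−10) = -2.4444
  SO₂ term: 0.0053·80.0^0.26·exp(0.059·59-2.4444) = 0.04669
  Cl⁻ term: 0.01025·36.6^0.27·exp(0.036·59+0.049·-9.4) = 0.143
  r_corr = 0.04669 + 0.143 = 0.1897 μm/a
  mass loss = 0.1897 μm/a × 8.96 g/cm³ = 1.699 g·m⁻²·a⁻¹
zinc: T≤10 °C ⇒ hinge +0.038·(-9.4−10) = -0.7372
  SO₂ term: 0.0129·80.0^0.44·exp(0.046·59-0.7372) = 0.6404
  Cl⁻ term: 0.0175·36.6^0.57·exp(0.008·59+0.085·-9.4) = 0.09822
  sum: 0.6404 + 0.09822 → r_corr = 0.7386 μm/a
  mass loss = 0.7386 μm/a × 7.14 g/cm³ = 5.274 g·m⁻²·a⁻¹
Ordering by g·m⁻²·a⁻¹: zinc (5.27) > copper (1.7)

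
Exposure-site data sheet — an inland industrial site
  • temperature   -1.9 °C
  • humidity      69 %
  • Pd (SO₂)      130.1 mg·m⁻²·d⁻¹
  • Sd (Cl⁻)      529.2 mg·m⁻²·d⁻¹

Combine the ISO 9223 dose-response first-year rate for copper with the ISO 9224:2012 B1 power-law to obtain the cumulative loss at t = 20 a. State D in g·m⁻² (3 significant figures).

D(20) = 56.5 g·m⁻²

copper: f(T) = +0.126·(T−10) [T≤10 °C] = -1.4994
  Pd branch = 0.0053·Pd^0.26·e^(0.059·RH+f) = 0.2459 μm/a
  Sd branch = 0.01025·Sd^0.27·e^(0.036·RH+0.049·T) = 0.6088 μm/a
  r_corr = 0.2459 + 0.6088 = 0.8547 μm/a
Long-term exponent b (ISO 9224 Table 2, B1) = 0.667
  D(20) = 0.8547 × 20^0.667 = 0.8547 × 7.375 = 6.304 μm
  Mass loss = 6.304 μm × 8.96 g/cm³ = 56.48 g·m⁻²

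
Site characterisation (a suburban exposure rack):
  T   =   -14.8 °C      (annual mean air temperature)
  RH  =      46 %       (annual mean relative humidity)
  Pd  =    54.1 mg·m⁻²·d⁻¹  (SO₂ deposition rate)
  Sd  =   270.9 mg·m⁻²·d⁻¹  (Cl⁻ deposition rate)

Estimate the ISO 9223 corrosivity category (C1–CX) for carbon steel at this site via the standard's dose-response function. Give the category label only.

carbon steel: T≤10 °C ⇒ hinge +0.150·(-14.8−10) = -3.7200
  SO₂ term: 1.77·54.1^0.52·exp(0.02·46-3.7200) = 0.8575
  Sd branch = 0.102·Sd^0.62·e^(0.033·RH+0.04·T) = 8.3 μm/a
  sum: 0.8575 + 8.3 → r_corr = 9.158 μm/a
9.16 μm/a falls in (1.3, 25] for carbon steel → category C2

C2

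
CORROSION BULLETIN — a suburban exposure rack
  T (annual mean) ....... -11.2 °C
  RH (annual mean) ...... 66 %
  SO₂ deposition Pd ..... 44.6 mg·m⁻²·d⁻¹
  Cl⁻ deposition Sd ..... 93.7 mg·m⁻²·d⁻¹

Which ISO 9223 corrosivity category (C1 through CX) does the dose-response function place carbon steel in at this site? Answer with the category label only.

carbon steel: T≤10 °C ⇒ hinge +0.150·(-11.2−10) = -3.1800
  SO₂ term: 1.77·44.6^0.52·exp(0.02·66-3.1800) = 1.985
  Cl⁻ term: 0.102·93.7^0.62·exp(0.033·66+0.04·-11.2) = 9.603
  sum: 1.985 + 9.603 → r_corr = 11.59 μm/a
ISO 9223 Table 2 (carbon steel): 1.3 < 11.6 ≤ 25 μm/a ⇒ C2

C2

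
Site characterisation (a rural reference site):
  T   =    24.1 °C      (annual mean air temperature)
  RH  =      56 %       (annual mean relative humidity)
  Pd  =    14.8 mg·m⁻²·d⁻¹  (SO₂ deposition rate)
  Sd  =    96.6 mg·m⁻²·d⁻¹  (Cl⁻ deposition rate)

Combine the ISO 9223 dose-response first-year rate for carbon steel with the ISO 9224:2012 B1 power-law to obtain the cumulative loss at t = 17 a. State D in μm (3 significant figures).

carbon steel: temperature factor f = -0.054·(14.1) = -0.7614
  sulphur-dioxide contribution → 10.29 μm/a
  chloride contribution → 28.88 μm/a
  ⇒ r_corr(carbon steel) = 39.16 μm/a
Long-term exponent b (ISO 9224 Table 2, B1) = 0.523
  D(17) = 39.16 × 17^0.523 = 39.16 × 4.401 = 172.3 μm

D(17) = 172 μm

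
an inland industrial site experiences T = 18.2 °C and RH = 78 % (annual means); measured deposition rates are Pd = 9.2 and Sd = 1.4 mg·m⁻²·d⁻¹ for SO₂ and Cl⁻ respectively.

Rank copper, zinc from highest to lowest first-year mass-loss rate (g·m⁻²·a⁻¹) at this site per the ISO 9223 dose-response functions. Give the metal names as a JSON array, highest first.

["copper", "zinc"]

copper: f(T) = -0.080·(T−10) [T>10 °C] = -0.6560
  Pd branch = 0.0053·Pd^0.26·e^(0.059·RH+f) = 0.4882 μm/a
  Sd branch = 0.01025·Sd^0.27·e^(0.036·RH+0.049·T) = 0.4539 μm/a
  r_corr = 0.4882 + 0.4539 = 0.9421 μm/a
  mass loss = 0.9421 μm/a × 8.96 g/cm³ = 8.441 g·m⁻²·a⁻¹
zinc: f(T) = -0.071·(T−10) [T>10 °C] = -0.5822
  SO₂ term: 0.0129·9.2^0.44·exp(0.046·78-0.5822) = 0.6919
  Cl⁻ term: 0.0175·1.4^0.57·exp(0.008·78+0.085·18.2) = 0.1859
  r_corr = 0.6919 + 0.1859 = 0.8778 μm/a
  mass loss = 0.8778 μm/a × 7.14 g/cm³ = 6.267 g·m⁻²·a⁻¹
Ordering by g·m⁻²·a⁻¹: copper (8.44) > zinc (6.27)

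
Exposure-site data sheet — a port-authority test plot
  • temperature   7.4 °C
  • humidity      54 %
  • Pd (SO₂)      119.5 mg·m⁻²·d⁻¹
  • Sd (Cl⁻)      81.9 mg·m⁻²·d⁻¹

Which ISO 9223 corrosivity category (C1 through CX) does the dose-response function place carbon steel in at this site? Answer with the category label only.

C4

carbon steel: temperature factor f = +0.150·(-2.6) = -0.3900
  Pd branch = 1.77·Pd^0.52·e^(0.02·RH+f) = 42.45 μm/a
  Sd branch = 0.102·Sd^0.62·e^(0.033·RH+0.04·T) = 12.51 μm/a
  r_corr = 42.45 + 12.51 = 54.96 μm/a
55 μm/a falls in (50, 80] for carbon steel → category C4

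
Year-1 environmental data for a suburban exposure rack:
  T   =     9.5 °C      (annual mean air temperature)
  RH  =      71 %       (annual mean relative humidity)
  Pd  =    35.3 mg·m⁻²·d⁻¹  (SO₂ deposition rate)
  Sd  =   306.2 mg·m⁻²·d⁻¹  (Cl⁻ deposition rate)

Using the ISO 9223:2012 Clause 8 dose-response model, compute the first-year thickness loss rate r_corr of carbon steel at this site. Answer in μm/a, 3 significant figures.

r_corr = 97.4 μm/a

carbon steel: temperature factor f = +0.150·(-0.5) = -0.0750
  sulphur-dioxide contribution → 43.35 μm/a
  chloride contribution → 54.01 μm/a
  ⇒ r_corr(carbon steel) = 97.36 μm/a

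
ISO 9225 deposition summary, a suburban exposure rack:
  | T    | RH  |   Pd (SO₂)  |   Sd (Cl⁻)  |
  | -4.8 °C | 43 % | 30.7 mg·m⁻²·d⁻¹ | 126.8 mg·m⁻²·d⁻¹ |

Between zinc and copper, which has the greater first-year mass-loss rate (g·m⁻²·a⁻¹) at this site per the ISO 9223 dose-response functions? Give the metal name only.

zinc: T≤10 °C ⇒ hinge +0.038·(-4.8−10) = -0.5624
  sulphur-dioxide contribution → 0.2397 μm/a
  chloride contribution → 0.2594 μm/a
  ⇒ r_corr(zinc) = 0.4992 μm/a
  mass loss = 0.4992 μm/a × 7.14 g/cm³ = 3.564 g·m⁻²·a⁻¹
copper: temperature factor f = +0.126·(-14.8) = -1.8648
  sulphur-dioxide contribution → 0.02529 μm/a
  chloride contribution → 0.1408 μm/a
  total first-year rate 0.1661 μm/a
  mass loss = 0.1661 μm/a × 8.96 g/cm³ = 1.488 g·m⁻²·a⁻¹
Ordering by g·m⁻²·a⁻¹: zinc (3.56) > copper (1.49)

zinc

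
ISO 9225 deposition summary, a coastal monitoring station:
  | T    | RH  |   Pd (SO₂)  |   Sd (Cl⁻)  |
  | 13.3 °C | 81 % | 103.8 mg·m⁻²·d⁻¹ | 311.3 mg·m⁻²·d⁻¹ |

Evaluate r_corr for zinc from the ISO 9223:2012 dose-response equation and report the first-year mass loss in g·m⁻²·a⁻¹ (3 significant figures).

zinc: f(T) = -0.071·(T−10) [T>10 °C] = -0.2343
  SO₂ term: 0.0129·103.8^0.44·exp(0.046·81-0.2343) = 3.267
  Cl⁻ term: 0.0175·311.3^0.57·exp(0.008·81+0.085·13.3) = 2.732
  sum: 3.267 + 2.732 → r_corr = 5.999 μm/a
Convert to mass loss: 5.999 μm/a × 7.14 g/cm³ = 42.84 g·m⁻²·a⁻¹

r_corr = 42.8 g·m⁻²·a⁻¹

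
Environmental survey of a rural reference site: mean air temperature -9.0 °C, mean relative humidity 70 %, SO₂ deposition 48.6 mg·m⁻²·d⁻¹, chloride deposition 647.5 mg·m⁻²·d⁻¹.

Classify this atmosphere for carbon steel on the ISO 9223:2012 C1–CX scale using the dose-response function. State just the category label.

C3

carbon steel: f(T) = +0.150·(T−10) [T≤10 °C] = -2.8500
  SO₂ term: 1.77·48.6^0.52·exp(0.02·70-2.8500) = 3.128
  Sd branch = 0.102·Sd^0.62·e^(0.033·RH+0.04·T) = 39.67 μm/a
  r_corr = 3.128 + 39.67 = 42.8 μm/a
Category bounds: 25…50 μm/a bracket r_corr ⇒ C3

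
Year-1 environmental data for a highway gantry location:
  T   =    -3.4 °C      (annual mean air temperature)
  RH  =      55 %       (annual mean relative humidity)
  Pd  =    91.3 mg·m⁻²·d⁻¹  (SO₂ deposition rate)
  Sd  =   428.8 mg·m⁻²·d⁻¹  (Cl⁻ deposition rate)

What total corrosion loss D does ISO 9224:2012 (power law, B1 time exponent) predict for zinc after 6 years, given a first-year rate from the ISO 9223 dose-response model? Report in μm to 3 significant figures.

zinc: temperature factor f = +0.038·(-13.4) = -0.5092
  sulphur-dioxide contribution → 0.7093 μm/a
  chloride contribution → 0.6442 μm/a
  total first-year rate 1.353 μm/a
Power-law: D(6) = r_corr · 6^0.813
  D(6) = 1.353 × 6^0.813 = 1.353 × 4.292 = 5.809 μm

D(6) = 5.81 μm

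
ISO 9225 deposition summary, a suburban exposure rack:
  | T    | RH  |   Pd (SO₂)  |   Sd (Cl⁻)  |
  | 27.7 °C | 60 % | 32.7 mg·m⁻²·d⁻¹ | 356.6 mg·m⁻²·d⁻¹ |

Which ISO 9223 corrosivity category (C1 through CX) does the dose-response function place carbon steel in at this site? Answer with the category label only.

carbon steel: temperature factor f = -0.054·(17.7) = -0.9558
  sulphur-dioxide contribution → 13.85 μm/a
  chloride contribution → 85.52 μm/a
  total first-year rate 99.37 μm/a
ISO 9223 Table 2 (carbon steel): 80 < 99.4 ≤ 200 μm/a ⇒ C5

C5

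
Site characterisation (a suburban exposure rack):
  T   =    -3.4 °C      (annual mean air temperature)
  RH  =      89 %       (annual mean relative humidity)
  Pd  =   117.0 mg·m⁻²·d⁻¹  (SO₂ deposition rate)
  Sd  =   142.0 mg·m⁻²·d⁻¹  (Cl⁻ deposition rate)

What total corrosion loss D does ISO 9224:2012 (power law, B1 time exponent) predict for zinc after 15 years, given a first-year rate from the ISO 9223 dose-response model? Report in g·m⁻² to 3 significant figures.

D(15) = 273 g·m⁻²

zinc: f(T) = +0.038·(T−10) [T≤10 °C] = -0.5092
  SO₂ term: 0.0129·117.0^0.44·exp(0.046·89-0.5092) = 3.78
  Cl⁻ term: 0.0175·142.0^0.57·exp(0.008·89+0.085·-3.4) = 0.4503
  r_corr = 3.78 + 0.4503 = 4.23 μm/a
Power-law: D(15) = r_corr · 15^0.813
  D(15) = 4.23 × 15^0.813 = 4.23 × 9.04 = 38.24 μm
  Mass loss = 38.24 μm × 7.14 g/cm³ = 273 g·m⁻²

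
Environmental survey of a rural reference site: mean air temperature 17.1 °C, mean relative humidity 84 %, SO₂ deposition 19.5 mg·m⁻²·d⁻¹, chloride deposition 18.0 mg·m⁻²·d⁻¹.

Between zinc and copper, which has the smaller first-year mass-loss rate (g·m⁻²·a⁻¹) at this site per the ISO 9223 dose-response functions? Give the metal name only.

zinc

zinc: f(T) = -0.071·(T−10) [T>10 °C] = -0.5041
  SO₂ term: 0.0129·19.5^0.44·exp(0.046·84-0.5041) = 1.372
  Sd branch = 0.0175·Sd^0.57·e^(0.008·RH+0.085·T) = 0.7614 μm/a
  sum: 1.372 + 0.7614 → r_corr = 2.134 μm/a
  mass loss = 2.134 μm/a × 7.14 g/cm³ = 15.23 g·m⁻²·a⁻¹
copper: temperature factor f = -0.080·(7.1) = -0.5680
  SO₂ term: 0.0053·19.5^0.26·exp(0.059·84-0.5680) = 0.9234
  Cl⁻ term: 0.01025·18.0^0.27·exp(0.036·84+0.049·17.1) = 1.064
  sum: 0.9234 + 1.064 → r_corr = 1.987 μm/a
  mass loss = 1.987 μm/a × 8.96 g/cm³ = 17.8 g·m⁻²·a⁻¹
Ordering by g·m⁻²·a⁻¹: copper (17.8) > zinc (15.2)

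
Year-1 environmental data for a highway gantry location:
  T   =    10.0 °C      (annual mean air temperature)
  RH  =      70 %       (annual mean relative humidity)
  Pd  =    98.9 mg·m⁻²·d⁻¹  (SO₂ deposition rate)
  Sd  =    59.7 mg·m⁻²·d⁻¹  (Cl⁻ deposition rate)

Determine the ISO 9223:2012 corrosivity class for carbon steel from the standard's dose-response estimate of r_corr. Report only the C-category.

carbon steel: temperature factor f = +0.150·(0.0) = +0.0000
  sulphur-dioxide contribution → 78.25 μm/a
  chloride contribution → 19.35 μm/a
  ⇒ r_corr(carbon steel) = 97.6 μm/a
97.6 μm/a falls in (80, 200] for carbon steel → category C5

C5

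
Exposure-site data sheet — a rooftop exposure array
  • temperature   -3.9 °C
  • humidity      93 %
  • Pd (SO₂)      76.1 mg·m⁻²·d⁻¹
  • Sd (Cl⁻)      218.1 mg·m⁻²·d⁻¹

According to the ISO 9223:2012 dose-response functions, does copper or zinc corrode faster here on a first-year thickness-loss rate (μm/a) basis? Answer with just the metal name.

zinc

copper: f(T) = +0.126·(T−10) [T≤10 °C] = -1.7514
  Pd branch = 0.0053·Pd^0.26·e^(0.059·RH+f) = 0.6852 μm/a
  Cl⁻ term: 0.01025·218.1^0.27·exp(0.036·93+0.049·-3.9) = 1.031
  sum: 0.6852 + 1.031 → r_corr = 1.716 μm/a
zinc: temperature factor f = +0.038·(-13.9) = -0.5282
  Pd branch = 0.0129·Pd^0.44·e^(0.046·RH+f) = 3.689 μm/a
  Cl⁻ term: 0.0175·218.1^0.57·exp(0.008·93+0.085·-3.9) = 0.5691
  sum: 3.689 + 0.5691 → r_corr = 4.258 μm/a
Ordering by μm/a: zinc (4.26) > copper (1.72)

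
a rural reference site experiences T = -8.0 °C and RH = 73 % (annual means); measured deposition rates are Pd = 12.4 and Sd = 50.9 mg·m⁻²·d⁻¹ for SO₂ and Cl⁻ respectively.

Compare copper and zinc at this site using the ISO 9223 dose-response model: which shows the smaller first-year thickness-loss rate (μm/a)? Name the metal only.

copper: T≤10 °C ⇒ hinge +0.126·(-8.0−10) = -2.2680
  Pd branch = 0.0053·Pd^0.26·e^(0.059·RH+f) = 0.07836 μm/a
  Sd branch = 0.01025·Sd^0.27·e^(0.036·RH+0.049·T) = 0.2771 μm/a
  sum: 0.07836 + 0.2771 → r_corr = 0.3554 μm/a
zinc: temperature factor f = +0.038·(-18.0) = -0.6840
  Pd branch = 0.0129·Pd^0.44·e^(0.046·RH+f) = 0.5662 μm/a
  Cl⁻ term: 0.0175·50.9^0.57·exp(0.008·73+0.085·-8.0) = 0.1493
  sum: 0.5662 + 0.1493 → r_corr = 0.7156 μm/a
Ordering by μm/a: zinc (0.716) > copper (0.355)

copper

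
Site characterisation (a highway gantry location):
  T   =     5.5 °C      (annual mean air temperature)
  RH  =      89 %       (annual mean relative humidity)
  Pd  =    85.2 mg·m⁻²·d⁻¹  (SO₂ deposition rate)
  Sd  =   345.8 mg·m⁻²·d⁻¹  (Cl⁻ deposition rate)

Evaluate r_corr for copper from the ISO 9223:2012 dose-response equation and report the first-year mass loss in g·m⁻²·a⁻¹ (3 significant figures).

copper: f(T) = +0.126·(T−10) [T≤10 °C] = -0.5670
  SO₂ term: 0.0053·85.2^0.26·exp(0.059·89-0.5670) = 1.821
  Cl⁻ term: 0.01025·345.8^0.27·exp(0.036·89+0.049·5.5) = 1.602
  r_corr = 1.821 + 1.602 = 3.424 μm/a
Convert to mass loss: 3.424 μm/a × 8.96 g/cm³ = 30.68 g·m⁻²·a⁻¹

r_corr = 30.7 g·m⁻²·a⁻¹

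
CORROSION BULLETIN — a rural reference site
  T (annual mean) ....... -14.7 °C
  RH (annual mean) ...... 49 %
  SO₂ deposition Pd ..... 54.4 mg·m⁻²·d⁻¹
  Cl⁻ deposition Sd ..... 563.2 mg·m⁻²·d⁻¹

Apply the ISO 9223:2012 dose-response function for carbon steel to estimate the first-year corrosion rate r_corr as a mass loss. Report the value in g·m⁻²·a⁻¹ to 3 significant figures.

carbon steel: temperature factor f = +0.150·(-24.7) = -3.7050
  sulphur-dioxide contribution → 0.9269 μm/a
  chloride contribution → 14.48 μm/a
  ⇒ r_corr(carbon steel) = 15.41 μm/a
Convert to mass loss: 15.41 μm/a × 7.85 g/cm³ = 121 g·m⁻²·a⁻¹

r_corr = 121 g·m⁻²·a⁻¹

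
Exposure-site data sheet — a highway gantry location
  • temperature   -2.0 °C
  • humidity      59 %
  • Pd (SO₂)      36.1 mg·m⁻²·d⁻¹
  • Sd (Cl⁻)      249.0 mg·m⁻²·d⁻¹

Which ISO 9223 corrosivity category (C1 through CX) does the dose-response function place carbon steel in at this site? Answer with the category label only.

carbon steel: T≤10 °C ⇒ hinge +0.150·(-2.0−10) = -1.8000
  SO₂ term: 1.77·36.1^0.52·exp(0.02·59-1.8000) = 6.146
  Cl⁻ term: 0.102·249.0^0.62·exp(0.033·59+0.04·-2.0) = 20.19
  sum: 6.146 + 20.19 → r_corr = 26.33 μm/a
ISO 9223 Table 2 (carbon steel): 25 < 26.3 ≤ 50 μm/a ⇒ C3

C3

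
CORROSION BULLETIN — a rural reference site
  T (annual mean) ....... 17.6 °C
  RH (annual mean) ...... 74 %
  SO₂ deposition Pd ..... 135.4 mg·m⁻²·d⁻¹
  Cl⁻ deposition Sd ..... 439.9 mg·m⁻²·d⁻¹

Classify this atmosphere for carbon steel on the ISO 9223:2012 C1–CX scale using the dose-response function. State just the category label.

C5

carbon steel: f(T) = -0.054·(T−10) [T>10 °C] = -0.4104
  sulphur-dioxide contribution → 66.21 μm/a
  chloride contribution → 103.2 μm/a
  total first-year rate 169.4 μm/a
169 μm/a falls in (80, 200] for carbon steel → category C5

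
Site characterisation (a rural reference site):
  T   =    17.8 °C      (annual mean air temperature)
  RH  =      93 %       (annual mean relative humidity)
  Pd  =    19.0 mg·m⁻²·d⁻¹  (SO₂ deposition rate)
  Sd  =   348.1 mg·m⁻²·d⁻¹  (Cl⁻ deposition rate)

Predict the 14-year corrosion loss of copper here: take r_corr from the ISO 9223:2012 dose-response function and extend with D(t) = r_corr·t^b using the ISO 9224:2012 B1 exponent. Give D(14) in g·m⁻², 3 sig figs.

copper: temperature factor f = -0.080·(7.8) = -0.6240
  sulphur-dioxide contribution → 1.475 μm/a
  chloride contribution → 3.387 μm/a
  total first-year rate 4.862 μm/a
ISO 9224: D(t) = r_corr · t^b with b = 0.667 (copper, B1)
  D(14) = 4.862 × 14^0.667 = 4.862 × 5.814 = 28.26 μm
  Mass loss = 28.26 μm × 8.96 g/cm³ = 253.3 g·m⁻²

D(14) = 253 g·m⁻²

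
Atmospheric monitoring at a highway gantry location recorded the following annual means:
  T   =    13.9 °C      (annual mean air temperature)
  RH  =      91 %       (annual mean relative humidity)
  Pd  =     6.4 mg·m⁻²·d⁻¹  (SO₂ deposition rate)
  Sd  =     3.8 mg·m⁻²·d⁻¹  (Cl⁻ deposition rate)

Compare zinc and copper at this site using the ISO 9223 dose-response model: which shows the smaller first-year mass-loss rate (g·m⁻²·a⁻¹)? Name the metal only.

zinc

zinc: temperature factor f = -0.071·(3.9) = -0.2769
  SO₂ term: 0.0129·6.4^0.44·exp(0.046·91-0.2769) = 1.455
  Cl⁻ term: 0.0175·3.8^0.57·exp(0.008·91+0.085·13.9) = 0.2528
  r_corr = 1.455 + 0.2528 = 1.708 μm/a
  mass loss = 1.708 μm/a × 7.14 g/cm³ = 12.2 g·m⁻²·a⁻¹
copper: temperature factor f = -0.080·(3.9) = -0.3120
  SO₂ term: 0.0053·6.4^0.26·exp(0.059·91-0.3120) = 1.349
  Cl⁻ term: 0.01025·3.8^0.27·exp(0.036·91+0.049·13.9) = 0.7688
  sum: 1.349 + 0.7688 → r_corr = 2.118 μm/a
  mass loss = 2.118 μm/a × 8.96 g/cm³ = 18.98 g·m⁻²·a⁻¹
Ordering by g·m⁻²·a⁻¹: copper (19) > zinc (12.2)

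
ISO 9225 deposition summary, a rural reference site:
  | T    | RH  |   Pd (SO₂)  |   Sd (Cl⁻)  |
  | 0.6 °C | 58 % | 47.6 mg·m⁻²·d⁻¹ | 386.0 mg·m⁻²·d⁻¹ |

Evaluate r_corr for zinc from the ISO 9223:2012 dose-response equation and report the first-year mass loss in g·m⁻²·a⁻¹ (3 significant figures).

r_corr = 11.3 g·m⁻²·a⁻¹

zinc: T≤10 °C ⇒ hinge +0.038·(0.6−10) = -0.3572
  Pd branch = 0.0129·Pd^0.44·e^(0.046·RH+f) = 0.7117 μm/a
  Sd branch = 0.0175·Sd^0.57·e^(0.008·RH+0.085·T) = 0.8731 μm/a
  r_corr = 0.7117 + 0.8731 = 1.585 μm/a
Convert to mass loss: 1.585 μm/a × 7.14 g/cm³ = 11.32 g·m⁻²·a⁻¹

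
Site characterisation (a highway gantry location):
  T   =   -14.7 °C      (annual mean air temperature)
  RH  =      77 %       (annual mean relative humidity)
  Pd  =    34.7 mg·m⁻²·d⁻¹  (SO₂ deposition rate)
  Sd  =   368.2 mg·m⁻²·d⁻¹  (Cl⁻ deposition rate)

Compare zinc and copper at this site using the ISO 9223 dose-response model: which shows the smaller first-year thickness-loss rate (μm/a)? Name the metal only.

copper

zinc: T≤10 °C ⇒ hinge +0.038·(-14.7−10) = -0.9386
  SO₂ term: 0.0129·34.7^0.44·exp(0.046·77-0.9386) = 0.8298
  Sd branch = 0.0175·Sd^0.57·e^(0.008·RH+0.085·T) = 0.2695 μm/a
  r_corr = 0.8298 + 0.2695 = 1.099 μm/a
copper: f(T) = +0.126·(T−10) [T≤10 °C] = -3.1122
  Pd branch = 0.0053·Pd^0.26·e^(0.059·RH+f) = 0.05574 μm/a
  Sd branch = 0.01025·Sd^0.27·e^(0.036·RH+0.049·T) = 0.3932 μm/a
  sum: 0.05574 + 0.3932 → r_corr = 0.4489 μm/a
Ordering by μm/a: zinc (1.1) > copper (0.449)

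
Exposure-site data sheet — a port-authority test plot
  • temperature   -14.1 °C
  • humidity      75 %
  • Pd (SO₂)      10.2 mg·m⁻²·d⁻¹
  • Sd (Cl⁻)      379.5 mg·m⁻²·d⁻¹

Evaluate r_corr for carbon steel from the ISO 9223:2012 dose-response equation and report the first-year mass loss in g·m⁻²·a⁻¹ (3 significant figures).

r_corr = 221 g·m⁻²·a⁻¹

carbon steel: T≤10 °C ⇒ hinge +0.150·(-14.1−10) = -3.6150
  SO₂ term: 1.77·10.2^0.52·exp(0.02·75-3.6150) = 0.7144
  Cl⁻ term: 0.102·379.5^0.62·exp(0.033·75+0.04·-14.1) = 27.39
  sum: 0.7144 + 27.39 → r_corr = 28.11 μm/a
Convert to mass loss: 28.11 μm/a × 7.85 g/cm³ = 220.6 g·m⁻²·a⁻¹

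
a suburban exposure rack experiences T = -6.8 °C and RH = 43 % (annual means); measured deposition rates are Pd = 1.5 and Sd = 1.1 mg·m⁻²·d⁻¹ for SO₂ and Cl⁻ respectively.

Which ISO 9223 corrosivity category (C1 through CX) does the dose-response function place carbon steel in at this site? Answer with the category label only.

carbon steel: f(T) = +0.150·(T−10) [T≤10 °C] = -2.5200
  sulphur-dioxide contribution → 0.4155 μm/a
  chloride contribution → 0.3407 μm/a
  ⇒ r_corr(carbon steel) = 0.7563 μm/a
0.756 μm/a falls in (0, 1.3] for carbon steel → category C1

C1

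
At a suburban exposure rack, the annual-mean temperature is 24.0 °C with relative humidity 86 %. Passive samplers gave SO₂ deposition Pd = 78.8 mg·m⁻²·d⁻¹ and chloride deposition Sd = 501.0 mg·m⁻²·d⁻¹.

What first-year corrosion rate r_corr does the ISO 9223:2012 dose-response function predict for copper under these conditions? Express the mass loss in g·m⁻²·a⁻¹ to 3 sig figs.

copper: f(T) = -0.080·(T−10) [T>10 °C] = -1.1200
  SO₂ term: 0.0053·78.8^0.26·exp(0.059·86-1.1200) = 0.8601
  Cl⁻ term: 0.01025·501.0^0.27·exp(0.036·86+0.049·24.0) = 3.935
  r_corr = 0.8601 + 3.935 = 4.796 μm/a
Convert to mass loss: 4.796 μm/a × 8.96 g/cm³ = 42.97 g·m⁻²·a⁻¹

r_corr = 43.0 g·m⁻²·a⁻¹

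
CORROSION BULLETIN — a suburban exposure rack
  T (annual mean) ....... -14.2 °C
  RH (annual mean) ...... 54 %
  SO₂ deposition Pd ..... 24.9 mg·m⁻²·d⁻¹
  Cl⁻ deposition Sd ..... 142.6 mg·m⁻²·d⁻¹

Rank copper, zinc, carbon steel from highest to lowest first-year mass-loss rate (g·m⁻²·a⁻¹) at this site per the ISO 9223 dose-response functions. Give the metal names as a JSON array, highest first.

["carbon steel", "zinc", "copper"]

copper: f(T) = +0.126·(T−10) [T≤10 °C] = -3.0492
  Pd branch = 0.0053·Pd^0.26·e^(0.059·RH+f) = 0.01402 μm/a
  Sd branch = 0.01025·Sd^0.27·e^(0.036·RH+0.049·T) = 0.1363 μm/a
  sum: 0.01402 + 0.1363 → r_corr = 0.1503 μm/a
  mass loss = 0.1503 μm/a × 8.96 g/cm³ = 1.347 g·m⁻²·a⁻¹
zinc: temperature factor f = +0.038·(-24.2) = -0.9196
  Pd branch = 0.0129·Pd^0.44·e^(0.046·RH+f) = 0.2537 μm/a
  Cl⁻ term: 0.0175·142.6^0.57·exp(0.008·54+0.085·-14.2) = 0.1362
  r_corr = 0.2537 + 0.1362 = 0.3899 μm/a
  mass loss = 0.3899 μm/a × 7.14 g/cm³ = 2.784 g·m⁻²·a⁻¹
carbon steel: temperature factor f = +0.150·(-24.2) = -3.6300
  Pd branch = 1.77·Pd^0.52·e^(0.02·RH+f) = 0.7354 μm/a
  Sd branch = 0.102·Sd^0.62·e^(0.033·RH+0.04·T) = 7.437 μm/a
  sum: 0.7354 + 7.437 → r_corr = 8.172 μm/a
  mass loss = 8.172 μm/a × 7.85 g/cm³ = 64.15 g·m⁻²·a⁻¹
Ordering by g·m⁻²·a⁻¹: carbon steel (64.2) > zinc (2.78) > copper (1.35)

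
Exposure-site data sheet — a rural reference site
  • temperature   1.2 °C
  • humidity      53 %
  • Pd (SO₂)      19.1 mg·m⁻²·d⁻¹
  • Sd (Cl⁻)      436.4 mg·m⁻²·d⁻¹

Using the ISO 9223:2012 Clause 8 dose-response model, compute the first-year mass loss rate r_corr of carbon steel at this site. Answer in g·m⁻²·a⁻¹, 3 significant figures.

carbon steel: f(T) = +0.150·(T−10) [T≤10 °C] = -1.3200
  sulphur-dioxide contribution → 6.327 μm/a
  chloride contribution → 26.65 μm/a
  ⇒ r_corr(carbon steel) = 32.98 μm/a
Convert to mass loss: 32.98 μm/a × 7.85 g/cm³ = 258.9 g·m⁻²·a⁻¹

r_corr = 259 g·m⁻²·a⁻¹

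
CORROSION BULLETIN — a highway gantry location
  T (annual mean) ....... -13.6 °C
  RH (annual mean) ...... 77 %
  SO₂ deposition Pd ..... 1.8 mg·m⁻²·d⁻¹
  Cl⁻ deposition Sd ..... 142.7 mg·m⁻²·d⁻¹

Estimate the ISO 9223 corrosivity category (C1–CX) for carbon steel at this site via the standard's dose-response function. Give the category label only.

carbon steel: temperature factor f = +0.150·(-23.6) = -3.5400
  sulphur-dioxide contribution → 0.3252 μm/a
  chloride contribution → 16.28 μm/a
  total first-year rate 16.6 μm/a
Category bounds: 1.3…25 μm/a bracket r_corr ⇒ C2

C2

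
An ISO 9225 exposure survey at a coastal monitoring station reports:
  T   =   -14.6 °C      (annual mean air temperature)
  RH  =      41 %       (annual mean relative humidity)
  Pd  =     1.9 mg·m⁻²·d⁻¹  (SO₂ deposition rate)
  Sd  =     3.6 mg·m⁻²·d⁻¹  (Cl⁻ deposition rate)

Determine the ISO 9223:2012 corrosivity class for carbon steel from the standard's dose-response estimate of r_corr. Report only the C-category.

C1

carbon steel: temperature factor f = +0.150·(-24.6) = -3.6900
  sulphur-dioxide contribution → 0.1401 μm/a
  chloride contribution → 0.4869 μm/a
  ⇒ r_corr(carbon steel) = 0.6271 μm/a
0.627 μm/a falls in (0, 1.3] for carbon steel → category C1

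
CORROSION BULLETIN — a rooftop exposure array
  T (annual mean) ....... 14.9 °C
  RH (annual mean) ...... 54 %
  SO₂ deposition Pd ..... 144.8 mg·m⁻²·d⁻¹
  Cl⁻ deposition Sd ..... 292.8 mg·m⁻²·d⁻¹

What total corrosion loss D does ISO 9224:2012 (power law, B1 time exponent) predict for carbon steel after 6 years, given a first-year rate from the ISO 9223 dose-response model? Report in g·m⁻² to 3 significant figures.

carbon steel: T>10 °C ⇒ hinge -0.054·(14.9−10) = -0.2646
  sulphur-dioxide contribution → 53.17 μm/a
  chloride contribution → 37.21 μm/a
  total first-year rate 90.38 μm/a
Power-law: D(6) = r_corr · 6^0.523
  D(6) = 90.38 × 6^0.523 = 90.38 × 2.553 = 230.7 μm
  Mass loss = 230.7 μm × 7.85 g/cm³ = 1811 g·m⁻²

D(6) = 1.81e+03 g·m⁻²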